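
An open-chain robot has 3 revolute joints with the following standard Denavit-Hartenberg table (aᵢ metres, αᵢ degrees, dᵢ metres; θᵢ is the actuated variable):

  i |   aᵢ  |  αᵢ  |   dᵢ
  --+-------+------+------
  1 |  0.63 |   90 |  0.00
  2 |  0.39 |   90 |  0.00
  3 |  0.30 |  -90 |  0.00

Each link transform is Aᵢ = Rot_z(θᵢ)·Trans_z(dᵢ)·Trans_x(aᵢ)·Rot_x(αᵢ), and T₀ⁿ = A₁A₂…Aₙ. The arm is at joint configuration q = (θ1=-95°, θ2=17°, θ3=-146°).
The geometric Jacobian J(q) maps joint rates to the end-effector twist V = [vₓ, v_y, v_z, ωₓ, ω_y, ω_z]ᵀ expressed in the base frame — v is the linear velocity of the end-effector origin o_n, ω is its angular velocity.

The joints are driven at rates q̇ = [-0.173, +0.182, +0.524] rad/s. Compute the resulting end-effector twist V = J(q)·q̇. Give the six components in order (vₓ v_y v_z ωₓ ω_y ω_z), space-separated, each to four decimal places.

-0.0112 -0.1050 0.0503 -0.1947 -0.1368 -0.6741

o_n = [0.1004, -0.7768, 0.0413]
J₁: ẑ×o_n = [0.7768, 0.1004, -0.0000], ω = ẑ
J2: z=[-0.9962, 0.0872, 0.0000] o=[-0.0549, -0.6276, 0.0000] → [0.0036, 0.0412, 0.1351, -0.9962, 0.0872, 0.0000]
J3: z=[-0.0255, -0.2913, -0.9563] o=[-0.0874, -0.9991, 0.1140] → [0.2338, -0.1815, 0.0490, -0.0255, -0.2913, -0.9563]
V = J·q̇ = [-0.0112, -0.1050, 0.0503, -0.1947, -0.1368, -0.6741]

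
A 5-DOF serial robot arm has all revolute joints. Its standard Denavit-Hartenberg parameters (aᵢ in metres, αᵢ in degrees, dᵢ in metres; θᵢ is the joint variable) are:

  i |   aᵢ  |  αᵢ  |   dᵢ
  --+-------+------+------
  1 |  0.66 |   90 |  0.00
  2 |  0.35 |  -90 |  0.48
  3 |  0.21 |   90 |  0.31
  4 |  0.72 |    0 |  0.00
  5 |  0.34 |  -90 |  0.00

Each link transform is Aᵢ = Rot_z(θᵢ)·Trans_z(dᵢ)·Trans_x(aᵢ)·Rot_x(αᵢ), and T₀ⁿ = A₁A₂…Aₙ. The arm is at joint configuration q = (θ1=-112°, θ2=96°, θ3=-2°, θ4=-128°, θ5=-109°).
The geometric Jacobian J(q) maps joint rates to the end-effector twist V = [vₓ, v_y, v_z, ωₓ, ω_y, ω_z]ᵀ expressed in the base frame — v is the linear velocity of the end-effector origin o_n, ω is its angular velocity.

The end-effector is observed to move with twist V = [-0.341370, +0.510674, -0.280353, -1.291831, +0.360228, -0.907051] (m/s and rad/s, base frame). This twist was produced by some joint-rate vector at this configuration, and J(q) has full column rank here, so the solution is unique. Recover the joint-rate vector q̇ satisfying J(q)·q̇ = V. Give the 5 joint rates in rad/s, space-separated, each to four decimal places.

o_n = [-0.6711, -0.4186, -0.0707]
J₁: ẑ×o_n = [0.4186, -0.6711, 0.0000], ω = ẑ
J2: z=[-0.9272, 0.3746, 0.0000] o=[-0.2472, -0.6119, 0.0000] → [-0.0265, -0.0656, -0.0205, -0.9272, 0.3746, 0.0000]
J3: z=[0.3726, 0.9221, -0.1045] o=[-0.6786, -0.3982, 0.3481] → [-0.3883, 0.1552, -0.0145, 0.3726, 0.9221, -0.1045]
J4: z=[-0.9280, 0.3710, -0.0347] o=[-0.5617, -0.0893, 0.5244] → [-0.2322, -0.5485, 0.3462, -0.9280, 0.3710, -0.0347]
J5: z=[-0.9280, 0.3710, -0.0347] o=[-0.7760, -0.6612, 0.1431] → [-0.0709, -0.2021, -0.2641, -0.9280, 0.3710, -0.0347]
q̇ = J⁺·V = [-0.9060, 0.8540, -0.1490, -0.2270, 0.7060]

-0.9060 0.8540 -0.1490 -0.2270 0.7060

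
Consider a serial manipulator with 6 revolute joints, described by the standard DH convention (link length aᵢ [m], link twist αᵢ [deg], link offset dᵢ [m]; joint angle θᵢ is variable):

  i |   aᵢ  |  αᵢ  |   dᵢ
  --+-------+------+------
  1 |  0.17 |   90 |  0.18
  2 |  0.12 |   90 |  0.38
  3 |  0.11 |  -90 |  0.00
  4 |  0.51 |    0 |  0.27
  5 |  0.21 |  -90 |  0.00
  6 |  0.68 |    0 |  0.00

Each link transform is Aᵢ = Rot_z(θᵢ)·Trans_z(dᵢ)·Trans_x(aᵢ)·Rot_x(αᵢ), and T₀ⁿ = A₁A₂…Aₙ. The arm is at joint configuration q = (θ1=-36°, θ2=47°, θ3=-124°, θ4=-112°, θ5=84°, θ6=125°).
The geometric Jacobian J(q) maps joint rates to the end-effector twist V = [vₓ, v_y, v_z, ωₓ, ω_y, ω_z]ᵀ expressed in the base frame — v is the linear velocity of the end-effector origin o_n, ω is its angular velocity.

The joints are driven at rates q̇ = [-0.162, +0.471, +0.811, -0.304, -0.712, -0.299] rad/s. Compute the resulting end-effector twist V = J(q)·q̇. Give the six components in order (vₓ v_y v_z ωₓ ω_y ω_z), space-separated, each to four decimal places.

o_n = [-0.0584, -0.8716, -0.0730]
J₁: ẑ×o_n = [0.8716, -0.0584, 0.0000], ω = ẑ
J2: z=[-0.5878, -0.8090, 0.0000] o=[0.1375, -0.0999, 0.1800] → [0.2046, -0.1487, 0.2951, -0.5878, -0.8090, 0.0000]
J3: z=[0.5917, -0.4299, -0.6820] o=[-0.0196, -0.4555, 0.2678] → [-0.1374, 0.2280, -0.2629, 0.5917, -0.4299, -0.6820]
J4: z=[0.7861, 0.1201, 0.6063] o=[0.0000, -0.3570, 0.2228] → [0.2765, 0.1971, -0.3975, 0.7861, 0.1201, 0.6063]
J5: z=[0.7861, 0.1201, 0.6063] o=[0.4579, -0.6988, 0.1421] → [0.0789, -0.1440, -0.0738, 0.7861, 0.1201, 0.6063]
J6: z=[-0.4385, 0.7997, 0.4102] o=[0.5494, -0.5753, -0.0009] → [0.0640, -0.2809, 0.6160, -0.4385, 0.7997, 0.4102]
V = J·q̇ = [-0.3156, 0.2509, -0.0850, -0.4646, -1.0908, -1.4538]

-0.3156 0.2509 -0.0850 -0.4646 -1.0908 -1.4538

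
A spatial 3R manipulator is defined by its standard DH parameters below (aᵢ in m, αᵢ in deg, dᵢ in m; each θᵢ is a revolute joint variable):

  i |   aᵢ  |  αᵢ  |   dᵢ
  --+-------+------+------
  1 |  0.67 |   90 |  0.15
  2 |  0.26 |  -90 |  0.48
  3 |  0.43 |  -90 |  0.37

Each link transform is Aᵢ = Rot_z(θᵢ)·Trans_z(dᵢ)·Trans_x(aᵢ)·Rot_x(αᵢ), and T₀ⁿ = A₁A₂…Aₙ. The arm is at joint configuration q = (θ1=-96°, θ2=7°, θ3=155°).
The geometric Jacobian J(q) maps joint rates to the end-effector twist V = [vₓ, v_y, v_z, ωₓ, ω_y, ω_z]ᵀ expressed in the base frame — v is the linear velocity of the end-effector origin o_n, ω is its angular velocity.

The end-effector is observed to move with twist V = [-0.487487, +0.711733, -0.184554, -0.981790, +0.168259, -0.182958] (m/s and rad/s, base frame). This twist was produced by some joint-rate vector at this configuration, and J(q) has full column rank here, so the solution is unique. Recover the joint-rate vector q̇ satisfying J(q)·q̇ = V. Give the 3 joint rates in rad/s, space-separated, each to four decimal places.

-0.7100 0.9940 0.5310

o_n = [-0.3485, -0.4623, 0.5014]
J₁: ẑ×o_n = [0.4623, -0.3485, 0.0000], ω = ẑ
J2: z=[-0.9945, 0.1045, 0.0000] o=[-0.0700, -0.6663, 0.1500] → [0.0367, 0.3495, -0.1738, -0.9945, 0.1045, 0.0000]
J3: z=[0.0127, 0.1212, 0.9925] o=[-0.5744, -0.8728, 0.1817] → [-0.3687, 0.2201, -0.0221, 0.0127, 0.1212, 0.9925]
q̇ = J⁺·V = [-0.7100, 0.9940, 0.5310]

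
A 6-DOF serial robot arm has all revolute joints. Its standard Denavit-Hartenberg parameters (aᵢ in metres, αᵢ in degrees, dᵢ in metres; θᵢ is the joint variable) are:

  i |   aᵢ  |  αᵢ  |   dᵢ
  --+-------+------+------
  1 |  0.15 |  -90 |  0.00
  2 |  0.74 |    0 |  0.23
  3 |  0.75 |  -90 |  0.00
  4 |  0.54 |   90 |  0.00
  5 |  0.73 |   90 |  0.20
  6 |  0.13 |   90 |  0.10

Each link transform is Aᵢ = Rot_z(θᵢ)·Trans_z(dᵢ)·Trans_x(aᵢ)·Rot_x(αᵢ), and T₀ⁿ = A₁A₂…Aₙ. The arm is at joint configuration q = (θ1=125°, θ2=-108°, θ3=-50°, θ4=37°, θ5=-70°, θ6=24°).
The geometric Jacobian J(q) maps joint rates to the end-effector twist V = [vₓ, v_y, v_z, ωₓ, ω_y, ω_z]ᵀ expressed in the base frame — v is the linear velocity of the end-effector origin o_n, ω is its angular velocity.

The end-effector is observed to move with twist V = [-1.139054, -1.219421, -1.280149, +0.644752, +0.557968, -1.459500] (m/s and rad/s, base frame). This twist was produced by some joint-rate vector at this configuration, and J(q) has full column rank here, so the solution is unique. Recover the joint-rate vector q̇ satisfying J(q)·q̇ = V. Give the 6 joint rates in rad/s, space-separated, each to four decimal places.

o_n = [1.0255, -1.4451, 0.4908]
J₁: ẑ×o_n = [1.4451, 1.0255, -0.0000], ω = ẑ
J2: z=[-0.8192, -0.5736, 0.0000] o=[-0.0860, 0.1229, 0.0000] → [-0.2815, 0.4021, 1.9220, -0.8192, -0.5736, 0.0000]
J3: z=[-0.8192, -0.5736, 0.0000] o=[-0.1433, -0.1964, 0.7038] → [0.1221, -0.1744, 1.6933, -0.8192, -0.5736, 0.0000]
J4: z=[-0.2149, 0.3069, 0.9272] o=[0.2556, -0.7660, 0.9847] → [0.4781, 0.6078, -0.0903, -0.2149, 0.3069, 0.9272]
J5: z=[-0.3342, -0.9152, 0.2254] o=[0.7511, -0.9071, 1.1463] → [0.7211, -0.1572, 0.4309, -0.3342, -0.9152, 0.2254]
J6: z=[-0.7889, 0.1407, -0.5982] o=[1.0608, -1.3659, 0.6301] → [-0.0670, -0.0887, 0.0674, -0.7889, 0.1407, -0.5982]
q̇ = J⁺·V = [-0.4050, -0.7590, 0.1770, -0.8650, -0.4990, 0.2340]

-0.4050 -0.7590 0.1770 -0.8650 -0.4990 0.2340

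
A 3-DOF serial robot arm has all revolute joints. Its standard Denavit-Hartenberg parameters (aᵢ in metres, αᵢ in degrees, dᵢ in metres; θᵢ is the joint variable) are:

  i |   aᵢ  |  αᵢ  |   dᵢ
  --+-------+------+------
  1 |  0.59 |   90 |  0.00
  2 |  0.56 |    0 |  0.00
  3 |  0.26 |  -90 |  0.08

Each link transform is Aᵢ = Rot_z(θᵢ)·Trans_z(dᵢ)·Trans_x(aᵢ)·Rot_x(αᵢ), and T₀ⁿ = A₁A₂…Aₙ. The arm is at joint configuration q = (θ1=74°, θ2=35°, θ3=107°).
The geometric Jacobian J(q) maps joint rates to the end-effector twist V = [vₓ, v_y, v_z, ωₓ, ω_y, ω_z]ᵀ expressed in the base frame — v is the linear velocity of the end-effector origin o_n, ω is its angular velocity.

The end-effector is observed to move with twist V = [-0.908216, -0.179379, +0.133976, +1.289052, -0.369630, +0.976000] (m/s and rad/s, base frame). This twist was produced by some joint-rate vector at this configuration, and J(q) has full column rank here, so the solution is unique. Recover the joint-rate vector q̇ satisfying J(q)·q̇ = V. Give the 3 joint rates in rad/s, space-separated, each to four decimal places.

0.9760 0.8910 0.4500

o_n = [0.3095, 0.7891, 0.4813]
J₁: ẑ×o_n = [-0.7891, 0.3095, 0.0000], ω = ẑ
J2: z=[0.9613, -0.2756, 0.0000] o=[0.1626, 0.5671, 0.0000] → [-0.1327, -0.4626, 0.2538, 0.9613, -0.2756, 0.0000]
J3: z=[0.9613, -0.2756, 0.0000] o=[0.2891, 1.0081, 0.3212] → [-0.0441, -0.1539, -0.2049, 0.9613, -0.2756, 0.0000]
q̇ = J⁺·V = [0.9760, 0.8910, 0.4500]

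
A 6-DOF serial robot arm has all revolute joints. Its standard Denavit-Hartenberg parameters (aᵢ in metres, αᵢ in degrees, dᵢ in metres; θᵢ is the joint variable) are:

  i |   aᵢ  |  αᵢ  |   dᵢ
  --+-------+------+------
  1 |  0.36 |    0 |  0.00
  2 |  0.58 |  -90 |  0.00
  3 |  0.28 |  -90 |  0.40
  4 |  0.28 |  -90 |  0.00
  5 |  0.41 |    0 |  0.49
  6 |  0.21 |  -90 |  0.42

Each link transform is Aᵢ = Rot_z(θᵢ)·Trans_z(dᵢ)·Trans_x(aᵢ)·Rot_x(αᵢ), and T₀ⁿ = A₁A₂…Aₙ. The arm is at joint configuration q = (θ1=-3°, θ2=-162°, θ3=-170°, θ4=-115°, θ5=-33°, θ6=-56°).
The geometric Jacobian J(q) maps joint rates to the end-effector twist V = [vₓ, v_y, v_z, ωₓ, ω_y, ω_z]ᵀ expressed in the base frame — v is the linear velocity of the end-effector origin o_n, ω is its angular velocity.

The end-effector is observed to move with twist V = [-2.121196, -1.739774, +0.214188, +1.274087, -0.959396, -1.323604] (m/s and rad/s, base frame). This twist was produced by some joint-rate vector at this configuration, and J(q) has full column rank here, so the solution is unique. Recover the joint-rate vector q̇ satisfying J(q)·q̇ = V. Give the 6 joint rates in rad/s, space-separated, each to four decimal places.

o_n = [0.8755, -1.2816, 0.5725]
J₁: ẑ×o_n = [1.2816, 0.8755, -0.0000], ω = ẑ
J2: z=[0.0000, 0.0000, 1.0000] o=[0.3595, -0.0188, 0.0000] → [1.2628, 0.5160, -0.0000, 0.0000, 0.0000, 1.0000]
J3: z=[0.2588, -0.9659, 0.0000] o=[-0.2007, -0.1690, 0.0000] → [-0.5530, -0.1482, 0.7515, 0.2588, -0.9659, 0.0000]
J4: z=[-0.1677, -0.0449, 0.9848] o=[0.1691, -0.4840, 0.0486] → [0.7620, 0.7835, 0.1655, -0.1677, -0.0449, 0.9848]
J5: z=[0.9715, -0.1772, 0.1574] o=[0.1223, -0.7592, 0.0281] → [-0.0143, -0.4103, -0.3740, 0.9715, -0.1772, 0.1574]
J6: z=[0.9715, -0.1772, 0.1574] o=[0.5033, -1.1942, 0.2999] → [-0.0345, -0.2063, -0.0190, 0.9715, -0.1772, 0.1574]
q̇ = J⁺·V = [-0.9130, -0.0690, 0.8330, -0.5070, 0.8700, 0.1320]

-0.9130 -0.0690 0.8330 -0.5070 0.8700 0.1320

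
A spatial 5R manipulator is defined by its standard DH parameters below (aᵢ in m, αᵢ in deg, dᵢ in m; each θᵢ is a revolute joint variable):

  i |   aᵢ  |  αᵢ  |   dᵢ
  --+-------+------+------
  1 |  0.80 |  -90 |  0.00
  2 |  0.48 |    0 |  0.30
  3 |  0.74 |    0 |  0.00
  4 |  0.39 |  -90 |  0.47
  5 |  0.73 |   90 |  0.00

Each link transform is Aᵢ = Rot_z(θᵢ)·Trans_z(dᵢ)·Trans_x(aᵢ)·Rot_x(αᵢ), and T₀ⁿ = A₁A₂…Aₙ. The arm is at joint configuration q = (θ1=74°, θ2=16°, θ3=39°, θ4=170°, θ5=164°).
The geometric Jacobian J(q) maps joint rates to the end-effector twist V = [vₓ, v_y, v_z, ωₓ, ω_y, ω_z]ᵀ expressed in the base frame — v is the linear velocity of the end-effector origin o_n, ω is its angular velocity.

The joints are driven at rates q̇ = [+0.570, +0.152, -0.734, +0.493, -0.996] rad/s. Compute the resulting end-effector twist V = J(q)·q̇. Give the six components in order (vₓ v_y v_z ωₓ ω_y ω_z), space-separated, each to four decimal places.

o_n = [-0.0213, 1.9892, -0.9589]
J₁: ẑ×o_n = [-1.9892, -0.0213, 0.0000], ω = ẑ
J2: z=[-0.9613, 0.2756, 0.0000] o=[0.2205, 0.7690, 0.0000] → [-0.2643, -0.9218, -1.1063, -0.9613, 0.2756, 0.0000]
J3: z=[-0.9613, 0.2756, 0.0000] o=[0.0593, 1.2952, -0.1323] → [-0.2278, -0.7946, -0.6449, -0.9613, 0.2756, 0.0000]
J4: z=[-0.9613, 0.2756, 0.0000] o=[0.1763, 1.7032, -0.7385] → [-0.0608, -0.2119, -0.2204, -0.9613, 0.2756, 0.0000]
J5: z=[0.1949, 0.6797, 0.7071] o=[-0.3515, 1.5677, -0.4627] → [-0.6353, 0.3302, -0.1423, 0.1949, 0.6797, 0.7071]
V = J·q̇ = [-0.4040, -0.0024, 0.3382, -0.1086, -0.7015, -0.1343]

-0.4040 -0.0024 0.3382 -0.1086 -0.7015 -0.1343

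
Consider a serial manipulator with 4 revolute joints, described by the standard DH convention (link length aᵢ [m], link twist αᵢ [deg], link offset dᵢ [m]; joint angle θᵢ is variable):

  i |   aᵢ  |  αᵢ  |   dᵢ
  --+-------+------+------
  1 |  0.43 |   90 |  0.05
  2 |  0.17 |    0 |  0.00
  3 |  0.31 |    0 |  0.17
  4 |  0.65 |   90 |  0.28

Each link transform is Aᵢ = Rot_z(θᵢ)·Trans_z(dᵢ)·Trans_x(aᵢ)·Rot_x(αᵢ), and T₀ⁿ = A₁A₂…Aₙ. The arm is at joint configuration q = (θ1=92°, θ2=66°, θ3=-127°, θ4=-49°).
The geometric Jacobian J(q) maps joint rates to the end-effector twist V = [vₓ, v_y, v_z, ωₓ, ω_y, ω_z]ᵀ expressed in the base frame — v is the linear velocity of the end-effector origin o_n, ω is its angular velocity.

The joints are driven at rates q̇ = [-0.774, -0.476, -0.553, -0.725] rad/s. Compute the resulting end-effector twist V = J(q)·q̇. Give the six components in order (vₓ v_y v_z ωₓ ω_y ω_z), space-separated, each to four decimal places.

0.3871 -1.6122 0.2024 -1.7529 -0.0612 -0.7740

o_n = [0.4348, 0.4426, -0.6766]
J₁: ẑ×o_n = [-0.4426, 0.4348, 0.0000], ω = ẑ
J2: z=[0.9994, 0.0349, 0.0000] o=[-0.0150, 0.4297, 0.0500] → [-0.0254, 0.7262, -0.0029, 0.9994, 0.0349, 0.0000]
J3: z=[0.9994, 0.0349, 0.0000] o=[-0.0174, 0.4988, 0.2053] → [-0.0308, 0.8814, -0.0720, 0.9994, 0.0349, 0.0000]
J4: z=[0.9994, 0.0349, 0.0000] o=[0.1472, 0.6550, -0.0658] → [-0.0213, 0.6104, -0.2223, 0.9994, 0.0349, 0.0000]
V = J·q̇ = [0.3871, -1.6122, 0.2024, -1.7529, -0.0612, -0.7740]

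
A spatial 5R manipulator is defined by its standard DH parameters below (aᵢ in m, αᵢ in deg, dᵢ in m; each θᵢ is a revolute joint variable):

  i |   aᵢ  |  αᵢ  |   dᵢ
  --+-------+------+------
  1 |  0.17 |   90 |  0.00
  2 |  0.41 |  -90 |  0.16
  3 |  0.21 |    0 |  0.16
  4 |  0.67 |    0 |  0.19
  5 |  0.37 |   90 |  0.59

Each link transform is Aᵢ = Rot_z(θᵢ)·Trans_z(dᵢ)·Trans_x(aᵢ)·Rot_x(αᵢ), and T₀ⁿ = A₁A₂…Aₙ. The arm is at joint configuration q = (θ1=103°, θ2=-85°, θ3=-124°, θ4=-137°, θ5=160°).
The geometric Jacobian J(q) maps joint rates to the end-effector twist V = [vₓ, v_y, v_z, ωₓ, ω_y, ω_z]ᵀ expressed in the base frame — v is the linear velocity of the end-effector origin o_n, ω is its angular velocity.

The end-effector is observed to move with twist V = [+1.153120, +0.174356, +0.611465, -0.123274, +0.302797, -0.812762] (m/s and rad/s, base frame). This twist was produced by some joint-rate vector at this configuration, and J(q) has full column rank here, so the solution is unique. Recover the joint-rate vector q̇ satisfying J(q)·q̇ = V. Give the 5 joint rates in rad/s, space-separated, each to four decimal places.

-0.8410 -0.0520 0.5320 0.7880 -0.9960

o_n = [-0.2166, 1.0960, -0.0348]
J₁: ẑ×o_n = [-1.0960, -0.2166, 0.0000], ω = ẑ
J2: z=[0.9744, 0.2250, 0.0000] o=[-0.0382, 0.1656, 0.0000] → [-0.0078, 0.0339, 0.9466, 0.9744, 0.2250, 0.0000]
J3: z=[-0.2241, 0.9707, 0.0872] o=[0.1096, 0.2365, -0.4084] → [0.2878, 0.0553, 0.1240, -0.2241, 0.9707, 0.0872]
J4: z=[-0.2241, 0.9707, 0.0872] o=[0.2457, 0.4210, -0.2775] → [0.1768, 0.0141, 0.2974, -0.2241, 0.9707, 0.0872]
J5: z=[-0.2241, 0.9707, 0.0872] o=[-0.4396, 0.4476, -0.1565] → [0.0617, 0.0467, -0.3618, -0.2241, 0.9707, 0.0872]
q̇ = J⁺·V = [-0.8410, -0.0520, 0.5320, 0.7880, -0.9960]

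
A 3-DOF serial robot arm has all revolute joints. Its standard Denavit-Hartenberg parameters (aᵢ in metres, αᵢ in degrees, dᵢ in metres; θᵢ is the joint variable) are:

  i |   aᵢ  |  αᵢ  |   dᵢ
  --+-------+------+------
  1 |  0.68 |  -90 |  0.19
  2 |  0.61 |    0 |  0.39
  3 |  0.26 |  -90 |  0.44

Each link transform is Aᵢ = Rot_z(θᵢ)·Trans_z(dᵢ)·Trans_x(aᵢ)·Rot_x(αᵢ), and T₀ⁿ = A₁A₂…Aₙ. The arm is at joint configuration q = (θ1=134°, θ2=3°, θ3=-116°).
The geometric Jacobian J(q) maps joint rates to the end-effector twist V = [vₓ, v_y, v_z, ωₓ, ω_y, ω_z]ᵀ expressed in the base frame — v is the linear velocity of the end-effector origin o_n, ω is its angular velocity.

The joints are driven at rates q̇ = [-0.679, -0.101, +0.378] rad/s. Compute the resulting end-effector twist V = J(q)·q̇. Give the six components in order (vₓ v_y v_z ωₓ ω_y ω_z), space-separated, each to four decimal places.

o_n = [-1.4220, 0.2777, 0.3974]
J₁: ẑ×o_n = [-0.2777, -1.4220, 0.0000], ω = ẑ
J2: z=[-0.7193, -0.6947, 0.0000] o=[-0.4724, 0.4892, 0.1900] → [-0.1441, 0.1492, -0.5076, -0.7193, -0.6947, 0.0000]
J3: z=[-0.7193, -0.6947, 0.0000] o=[-1.1761, 0.6564, 0.1581] → [-0.1663, 0.1722, 0.1016, -0.7193, -0.6947, 0.0000]
V = J·q̇ = [0.1403, 1.0156, 0.0897, -0.1993, -0.1924, -0.6790]

0.1403 1.0156 0.0897 -0.1993 -0.1924 -0.6790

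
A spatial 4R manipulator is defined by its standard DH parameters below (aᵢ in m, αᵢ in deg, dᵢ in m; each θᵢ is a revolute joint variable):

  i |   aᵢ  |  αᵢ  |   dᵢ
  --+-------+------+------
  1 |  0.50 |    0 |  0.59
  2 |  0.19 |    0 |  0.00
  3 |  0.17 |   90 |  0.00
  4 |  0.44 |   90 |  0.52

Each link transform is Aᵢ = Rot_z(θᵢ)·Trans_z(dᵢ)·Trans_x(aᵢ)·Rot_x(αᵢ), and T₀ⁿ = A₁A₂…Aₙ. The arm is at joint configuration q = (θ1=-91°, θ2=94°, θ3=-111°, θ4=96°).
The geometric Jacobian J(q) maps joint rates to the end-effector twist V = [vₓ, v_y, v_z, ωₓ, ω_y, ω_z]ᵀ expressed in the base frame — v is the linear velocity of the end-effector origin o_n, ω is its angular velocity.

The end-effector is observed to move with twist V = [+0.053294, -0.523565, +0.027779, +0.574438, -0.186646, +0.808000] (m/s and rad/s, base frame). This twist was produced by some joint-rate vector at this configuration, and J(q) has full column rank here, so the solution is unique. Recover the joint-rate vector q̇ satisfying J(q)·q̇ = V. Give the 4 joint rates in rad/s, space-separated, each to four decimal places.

o_n = [-0.3519, -0.4472, 1.0276]
J₁: ẑ×o_n = [0.4472, -0.3519, 0.0000], ω = ẑ
J2: z=[0.0000, 0.0000, 1.0000] o=[-0.0087, -0.4999, 0.5900] → [-0.0527, -0.3431, 0.0000, 0.0000, 0.0000, 1.0000]
J3: z=[0.0000, 0.0000, 1.0000] o=[0.1810, -0.4900, 0.5900] → [-0.0428, -0.5329, 0.0000, 0.0000, 0.0000, 1.0000]
J4: z=[-0.9511, 0.3090, 0.0000] o=[0.1285, -0.6517, 0.5900] → [0.1352, 0.4162, -0.0460, -0.9511, 0.3090, 0.0000]
q̇ = J⁺·V = [0.3560, 0.4950, -0.0430, -0.6040]

0.3560 0.4950 -0.0430 -0.6040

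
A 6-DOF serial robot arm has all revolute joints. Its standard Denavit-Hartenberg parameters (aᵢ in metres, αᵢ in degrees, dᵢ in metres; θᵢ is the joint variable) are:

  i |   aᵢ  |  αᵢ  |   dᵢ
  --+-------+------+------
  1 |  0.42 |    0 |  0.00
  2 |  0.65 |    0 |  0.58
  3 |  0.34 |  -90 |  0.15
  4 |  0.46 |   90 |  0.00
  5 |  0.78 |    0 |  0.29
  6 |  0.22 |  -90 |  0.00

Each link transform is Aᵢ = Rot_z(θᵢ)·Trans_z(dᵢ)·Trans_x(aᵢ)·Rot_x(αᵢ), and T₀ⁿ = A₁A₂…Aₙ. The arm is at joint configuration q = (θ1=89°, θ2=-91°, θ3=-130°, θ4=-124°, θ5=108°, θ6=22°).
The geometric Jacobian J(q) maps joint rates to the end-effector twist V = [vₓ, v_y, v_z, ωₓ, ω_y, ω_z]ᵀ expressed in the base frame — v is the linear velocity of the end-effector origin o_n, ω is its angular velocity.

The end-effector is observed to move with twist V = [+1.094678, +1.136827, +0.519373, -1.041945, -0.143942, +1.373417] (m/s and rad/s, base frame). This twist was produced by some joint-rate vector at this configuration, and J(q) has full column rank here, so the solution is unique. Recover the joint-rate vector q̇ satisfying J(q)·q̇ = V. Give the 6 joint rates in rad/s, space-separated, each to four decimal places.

0.0280 0.8050 -0.0020 -0.6780 -0.9370 -0.0330

o_n = [1.2958, -0.2537, 0.6321]
J₁: ẑ×o_n = [0.2537, 1.2958, -0.0000], ω = ẑ
J2: z=[0.0000, 0.0000, 1.0000] o=[0.0073, 0.4199, 0.0000] → [0.6736, 1.2885, -0.0000, 0.0000, 0.0000, 1.0000]
J3: z=[0.0000, 0.0000, 1.0000] o=[0.6569, 0.3973, 0.5800] → [0.6509, 0.6389, -0.0000, 0.0000, 0.0000, 1.0000]
J4: z=[0.7431, -0.6691, 0.0000] o=[0.4294, 0.1446, 0.7300] → [0.0655, 0.0727, 0.2838, 0.7431, -0.6691, 0.0000]
J5: z=[0.5547, 0.6161, -0.5592] o=[0.6015, 0.3357, 1.1114] → [-0.6248, -0.1224, -0.7547, 0.5547, 0.6161, -0.5592]
J6: z=[0.5547, 0.6161, -0.5592] o=[1.2235, -0.0821, 0.7494] → [-0.1681, 0.0246, -0.1397, 0.5547, 0.6161, -0.5592]
q̇ = J⁺·V = [0.0280, 0.8050, -0.0020, -0.6780, -0.9370, -0.0330]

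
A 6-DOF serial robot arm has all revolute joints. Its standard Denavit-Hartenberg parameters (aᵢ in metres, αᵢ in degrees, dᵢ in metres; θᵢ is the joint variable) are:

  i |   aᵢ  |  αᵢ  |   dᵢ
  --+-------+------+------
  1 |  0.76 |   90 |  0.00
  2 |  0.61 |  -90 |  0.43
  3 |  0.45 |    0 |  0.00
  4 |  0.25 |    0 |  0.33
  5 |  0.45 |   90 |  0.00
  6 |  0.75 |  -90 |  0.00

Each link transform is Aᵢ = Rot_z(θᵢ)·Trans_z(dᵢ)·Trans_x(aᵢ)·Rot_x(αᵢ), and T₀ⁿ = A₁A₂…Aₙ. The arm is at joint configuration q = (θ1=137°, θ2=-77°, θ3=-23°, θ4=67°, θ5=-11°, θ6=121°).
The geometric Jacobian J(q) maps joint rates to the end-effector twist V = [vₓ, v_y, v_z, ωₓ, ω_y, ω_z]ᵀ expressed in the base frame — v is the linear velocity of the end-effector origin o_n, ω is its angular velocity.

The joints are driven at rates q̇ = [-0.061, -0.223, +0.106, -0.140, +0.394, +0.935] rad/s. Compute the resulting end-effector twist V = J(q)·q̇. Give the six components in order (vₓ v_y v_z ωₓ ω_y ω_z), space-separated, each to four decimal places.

o_n = [-1.1849, 1.6484, -1.0064]
J₁: ẑ×o_n = [-1.6484, -1.1849, 0.0000], ω = ẑ
J2: z=[0.6820, 0.7314, 0.0000] o=[-0.5558, 0.5183, 0.0000] → [-0.7361, 0.6864, 1.2308, 0.6820, 0.7314, 0.0000]
J3: z=[-0.7126, 0.6645, 0.2250] o=[-0.3629, 0.9264, -0.5944] → [-0.4362, -0.4785, 0.0317, -0.7126, 0.6645, 0.2250]
J4: z=[-0.7126, 0.6645, 0.2250] o=[-0.3112, 1.1185, -0.9980] → [-0.1248, -0.2026, 0.2030, -0.7126, 0.6645, 0.2250]
J5: z=[-0.7126, 0.6645, 0.2250] o=[-0.6943, 1.2384, -1.0990] → [-0.0307, -0.0444, 0.0338, -0.7126, 0.6645, 0.2250]
J6: z=[0.4824, 0.6969, -0.5307] o=[-0.9236, 1.1171, -1.4667] → [0.6028, -0.0833, 0.4384, 0.4824, 0.6969, -0.5307]
V = J·q̇ = [0.7874, -0.1986, 0.1237, 0.0424, 0.7278, -0.4762]

0.7874 -0.1986 0.1237 0.0424 0.7278 -0.4762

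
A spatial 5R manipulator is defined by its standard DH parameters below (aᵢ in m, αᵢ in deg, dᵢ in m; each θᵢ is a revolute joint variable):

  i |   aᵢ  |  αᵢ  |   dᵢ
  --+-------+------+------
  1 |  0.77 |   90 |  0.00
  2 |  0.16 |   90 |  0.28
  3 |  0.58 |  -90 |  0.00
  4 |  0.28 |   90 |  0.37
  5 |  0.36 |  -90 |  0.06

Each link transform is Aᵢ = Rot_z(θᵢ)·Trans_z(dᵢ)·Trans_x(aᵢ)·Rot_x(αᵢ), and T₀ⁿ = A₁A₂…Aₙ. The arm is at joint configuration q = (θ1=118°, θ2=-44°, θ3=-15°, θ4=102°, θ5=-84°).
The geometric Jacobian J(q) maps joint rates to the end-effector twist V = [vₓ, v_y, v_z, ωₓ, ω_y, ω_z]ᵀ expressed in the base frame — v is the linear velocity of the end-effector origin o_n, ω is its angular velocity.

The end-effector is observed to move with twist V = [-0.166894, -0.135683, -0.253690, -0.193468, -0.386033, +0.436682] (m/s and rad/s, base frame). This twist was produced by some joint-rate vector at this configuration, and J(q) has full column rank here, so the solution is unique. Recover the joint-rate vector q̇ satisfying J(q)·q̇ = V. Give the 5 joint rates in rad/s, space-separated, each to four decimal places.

o_n = [-0.5822, 1.4003, -0.2651]
J₁: ẑ×o_n = [-1.4003, -0.5822, 0.0000], ω = ẑ
J2: z=[0.8829, 0.4695, 0.0000] o=[-0.3615, 0.6799, 0.0000] → [-0.1244, 0.2340, 0.7397, 0.8829, 0.4695, 0.0000]
J3: z=[0.3261, -0.6133, -0.7193] o=[-0.1683, 0.9129, -0.1111] → [0.4450, 0.3479, -0.0949, 0.3261, -0.6133, -0.7193]
J4: z=[0.7655, 0.6179, -0.1798] o=[-0.4900, 1.1983, -0.5003] → [0.1817, -0.1635, 0.2116, 0.7655, 0.6179, -0.1798]
J5: z=[-0.6104, 0.6088, -0.5068] o=[-0.2638, 1.5662, -0.3308] → [-0.0441, 0.2014, 0.2951, -0.6104, 0.6088, -0.5068]
q̇ = J⁺·V = [0.0330, -0.1120, -0.1980, -0.3510, -0.3910]

0.0330 -0.1120 -0.1980 -0.3510 -0.3910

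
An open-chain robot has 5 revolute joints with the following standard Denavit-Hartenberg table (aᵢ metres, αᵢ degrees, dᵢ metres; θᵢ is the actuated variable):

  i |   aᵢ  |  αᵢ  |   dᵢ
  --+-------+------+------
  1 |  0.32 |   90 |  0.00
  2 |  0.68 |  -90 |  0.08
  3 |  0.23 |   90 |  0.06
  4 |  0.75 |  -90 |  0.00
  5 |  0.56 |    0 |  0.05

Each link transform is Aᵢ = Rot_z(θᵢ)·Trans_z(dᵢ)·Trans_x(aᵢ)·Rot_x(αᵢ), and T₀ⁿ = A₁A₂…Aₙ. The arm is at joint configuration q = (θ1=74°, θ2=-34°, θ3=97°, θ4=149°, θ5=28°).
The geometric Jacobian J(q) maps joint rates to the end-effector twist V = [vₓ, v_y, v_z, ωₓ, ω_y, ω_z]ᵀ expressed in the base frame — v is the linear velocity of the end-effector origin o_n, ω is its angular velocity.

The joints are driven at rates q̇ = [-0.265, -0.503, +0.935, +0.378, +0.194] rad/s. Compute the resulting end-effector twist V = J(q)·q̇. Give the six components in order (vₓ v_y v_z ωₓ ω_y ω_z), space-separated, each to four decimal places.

0.6809 0.0677 -1.1913 -0.2255 0.8459 0.1557

o_n = [1.2400, 0.8122, 0.2525]
J₁: ẑ×o_n = [-0.8122, 1.2400, 0.0000], ω = ẑ
J2: z=[0.9613, -0.2756, 0.0000] o=[0.0882, 0.3076, 0.0000] → [-0.0696, -0.2427, 0.8025, 0.9613, -0.2756, 0.0000]
J3: z=[0.1541, 0.5375, 0.8290] o=[0.3205, 0.8275, -0.3803] → [0.3527, 0.6648, -0.4966, 0.1541, 0.5375, 0.8290]
J4: z=[0.1097, 0.8246, -0.5550] o=[0.1039, 0.9003, -0.3148] → [0.4189, -0.6928, -0.9464, 0.1097, 0.8246, -0.5550]
J5: z=[0.3736, -0.5516, -0.7457] o=[0.7947, 0.9945, -0.0384] → [-0.2964, -0.4407, 0.1775, 0.3736, -0.5516, -0.7457]
V = J·q̇ = [0.6809, 0.0677, -1.1913, -0.2255, 0.8459, 0.1557]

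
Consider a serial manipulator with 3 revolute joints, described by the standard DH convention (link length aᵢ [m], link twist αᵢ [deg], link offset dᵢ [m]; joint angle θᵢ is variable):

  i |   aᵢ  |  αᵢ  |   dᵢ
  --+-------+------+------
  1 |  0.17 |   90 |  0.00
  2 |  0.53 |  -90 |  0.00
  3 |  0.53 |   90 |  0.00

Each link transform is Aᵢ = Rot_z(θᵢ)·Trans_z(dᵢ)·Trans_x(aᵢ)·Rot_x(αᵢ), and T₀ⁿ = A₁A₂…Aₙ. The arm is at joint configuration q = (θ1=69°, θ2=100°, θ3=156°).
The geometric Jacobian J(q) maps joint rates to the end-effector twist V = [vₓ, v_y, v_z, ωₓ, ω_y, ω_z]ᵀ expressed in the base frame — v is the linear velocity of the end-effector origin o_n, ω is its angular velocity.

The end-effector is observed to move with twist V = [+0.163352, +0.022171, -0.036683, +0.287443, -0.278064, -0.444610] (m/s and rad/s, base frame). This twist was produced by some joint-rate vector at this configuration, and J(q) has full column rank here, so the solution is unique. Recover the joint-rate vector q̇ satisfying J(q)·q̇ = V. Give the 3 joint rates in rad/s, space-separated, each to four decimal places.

o_n = [-0.1432, 0.2285, 0.0451]
J₁: ẑ×o_n = [-0.2285, -0.1432, 0.0000], ω = ẑ
J2: z=[0.9336, -0.3584, 0.0000] o=[0.0609, 0.1587, 0.0000] → [-0.0162, -0.0421, -0.0080, 0.9336, -0.3584, 0.0000]
J3: z=[-0.3529, -0.9194, -0.1736] o=[0.0279, 0.0728, 0.5219] → [0.4654, -0.1386, -0.2123, -0.3529, -0.9194, -0.1736]
q̇ = J⁺·V = [-0.4170, 0.3680, 0.1590]

-0.4170 0.3680 0.1590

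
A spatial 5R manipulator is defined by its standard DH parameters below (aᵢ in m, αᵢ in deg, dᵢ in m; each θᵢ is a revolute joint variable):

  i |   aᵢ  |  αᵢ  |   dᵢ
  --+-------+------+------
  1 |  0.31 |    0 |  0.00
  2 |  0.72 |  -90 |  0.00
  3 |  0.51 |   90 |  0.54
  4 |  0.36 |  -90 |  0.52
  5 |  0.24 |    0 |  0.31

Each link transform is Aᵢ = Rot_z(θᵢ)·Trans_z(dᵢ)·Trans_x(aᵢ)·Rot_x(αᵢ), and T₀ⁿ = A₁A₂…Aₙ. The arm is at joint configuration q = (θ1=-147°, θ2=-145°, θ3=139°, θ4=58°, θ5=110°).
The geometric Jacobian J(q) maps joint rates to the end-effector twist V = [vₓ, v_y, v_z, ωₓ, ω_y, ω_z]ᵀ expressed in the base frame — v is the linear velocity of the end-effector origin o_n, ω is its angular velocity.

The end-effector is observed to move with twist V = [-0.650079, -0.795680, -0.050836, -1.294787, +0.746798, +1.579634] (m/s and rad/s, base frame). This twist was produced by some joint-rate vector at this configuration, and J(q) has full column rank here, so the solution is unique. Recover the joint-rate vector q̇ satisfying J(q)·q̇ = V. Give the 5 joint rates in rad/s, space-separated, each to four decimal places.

o_n = [-0.9009, 0.7540, -0.4810]
J₁: ẑ×o_n = [-0.7540, -0.9009, 0.0000], ω = ẑ
J2: z=[0.0000, 0.0000, 1.0000] o=[-0.2600, -0.1688, 0.0000] → [-0.9228, -0.6409, 0.0000, 0.0000, 0.0000, 1.0000]
J3: z=[-0.9272, 0.3746, 0.0000] o=[0.0097, 0.4987, 0.0000] → [-0.1802, -0.4460, 0.1044, -0.9272, 0.3746, 0.0000]
J4: z=[0.2458, 0.6083, -0.7547] o=[-0.6351, 0.3441, -0.3346] → [0.2203, 0.2366, 0.2624, 0.2458, 0.6083, -0.7547]
J5: z=[-0.2516, 0.7919, 0.5564] o=[-0.8443, 0.6413, -0.8522] → [0.2313, 0.0619, 0.0165, -0.2516, 0.7919, 0.5564]
q̇ = J⁺·V = [-0.3030, 0.8570, 0.9620, -0.6380, 0.9780]

-0.3030 0.8570 0.9620 -0.6380 0.9780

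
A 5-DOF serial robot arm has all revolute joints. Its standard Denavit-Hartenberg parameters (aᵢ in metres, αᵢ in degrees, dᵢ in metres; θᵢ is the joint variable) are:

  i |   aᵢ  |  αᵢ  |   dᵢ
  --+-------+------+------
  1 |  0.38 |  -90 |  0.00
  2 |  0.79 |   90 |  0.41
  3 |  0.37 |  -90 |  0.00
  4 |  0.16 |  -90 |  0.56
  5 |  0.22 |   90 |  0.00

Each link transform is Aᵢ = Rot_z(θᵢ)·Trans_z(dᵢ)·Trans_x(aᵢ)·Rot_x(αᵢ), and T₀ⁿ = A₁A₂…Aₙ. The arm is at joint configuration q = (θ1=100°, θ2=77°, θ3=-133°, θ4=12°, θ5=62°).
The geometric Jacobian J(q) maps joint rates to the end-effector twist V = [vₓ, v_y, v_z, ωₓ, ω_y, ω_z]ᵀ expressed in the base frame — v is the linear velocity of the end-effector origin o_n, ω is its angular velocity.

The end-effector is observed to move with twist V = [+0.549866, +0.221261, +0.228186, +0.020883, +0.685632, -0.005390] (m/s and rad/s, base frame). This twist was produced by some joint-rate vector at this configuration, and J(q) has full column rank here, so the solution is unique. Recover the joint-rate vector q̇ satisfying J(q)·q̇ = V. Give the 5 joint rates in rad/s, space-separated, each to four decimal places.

-0.7890 -0.4330 -0.1250 -0.6480 -0.9770

o_n = [0.2125, 0.5130, -0.6257]
J₁: ẑ×o_n = [-0.5130, 0.2125, 0.0000], ω = ẑ
J2: z=[-0.9848, -0.1736, 0.0000] o=[-0.0660, 0.3742, 0.0000] → [0.1087, -0.6162, -0.0883, -0.9848, -0.1736, 0.0000]
J3: z=[-0.1692, 0.9596, 0.2250] o=[-0.5006, 0.4780, -0.7698] → [0.1304, 0.1848, -0.6902, -0.1692, 0.9596, 0.2250]
J4: z=[0.6431, 0.2804, -0.7126] o=[-0.2243, 0.4691, -0.5239] → [0.0027, -0.2458, -0.0943, 0.6431, 0.2804, -0.7126]
J5: z=[0.0102, -0.9336, -0.3582] o=[0.2584, 0.5905, -0.8264] → [-0.2152, 0.0144, -0.0436, 0.0102, -0.9336, -0.3582]
q̇ = J⁺·V = [-0.7890, -0.4330, -0.1250, -0.6480, -0.9770]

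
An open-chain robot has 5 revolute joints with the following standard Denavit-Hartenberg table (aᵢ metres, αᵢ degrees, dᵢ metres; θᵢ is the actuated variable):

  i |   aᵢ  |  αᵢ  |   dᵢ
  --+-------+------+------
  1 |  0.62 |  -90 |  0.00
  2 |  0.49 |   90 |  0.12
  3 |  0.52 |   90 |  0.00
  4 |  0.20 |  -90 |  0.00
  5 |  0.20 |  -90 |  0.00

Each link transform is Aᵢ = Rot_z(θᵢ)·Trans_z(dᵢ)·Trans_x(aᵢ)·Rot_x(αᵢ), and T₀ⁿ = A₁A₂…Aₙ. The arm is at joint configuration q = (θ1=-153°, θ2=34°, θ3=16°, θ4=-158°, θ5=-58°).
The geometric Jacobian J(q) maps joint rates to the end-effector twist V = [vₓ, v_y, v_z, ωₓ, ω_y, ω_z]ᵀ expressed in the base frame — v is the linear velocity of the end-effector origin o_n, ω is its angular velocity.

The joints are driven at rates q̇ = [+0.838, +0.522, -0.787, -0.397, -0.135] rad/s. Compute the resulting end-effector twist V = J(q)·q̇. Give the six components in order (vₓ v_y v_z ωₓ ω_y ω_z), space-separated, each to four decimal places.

o_n = [-1.0496, -0.5596, -0.5222]
J₁: ẑ×o_n = [0.5596, -1.0496, 0.0000], ω = ẑ
J2: z=[0.4540, -0.8910, 0.0000] o=[-0.5524, -0.2815, 0.0000] → [0.4653, 0.2371, -0.5692, 0.4540, -0.8910, 0.0000]
J3: z=[-0.4982, -0.2539, 0.8290] o=[-0.8599, -0.5728, -0.2740] → [0.0520, -0.2809, -0.0547, -0.4982, -0.2539, 0.8290]
J4: z=[-0.6400, 0.7527, -0.1541] o=[-1.1641, -0.8887, -0.5535] → [0.0743, 0.0024, -0.2968, -0.6400, 0.7527, -0.1541]
J5: z=[0.2428, 0.0079, -0.9700] o=[-1.0183, -0.7570, -0.5160] → [0.1915, 0.0319, 0.0482, 0.2428, 0.0079, -0.9700]
V = J·q̇ = [0.6155, -0.5400, -0.1427, 0.8504, -0.5652, 0.3777]

0.6155 -0.5400 -0.1427 0.8504 -0.5652 0.3777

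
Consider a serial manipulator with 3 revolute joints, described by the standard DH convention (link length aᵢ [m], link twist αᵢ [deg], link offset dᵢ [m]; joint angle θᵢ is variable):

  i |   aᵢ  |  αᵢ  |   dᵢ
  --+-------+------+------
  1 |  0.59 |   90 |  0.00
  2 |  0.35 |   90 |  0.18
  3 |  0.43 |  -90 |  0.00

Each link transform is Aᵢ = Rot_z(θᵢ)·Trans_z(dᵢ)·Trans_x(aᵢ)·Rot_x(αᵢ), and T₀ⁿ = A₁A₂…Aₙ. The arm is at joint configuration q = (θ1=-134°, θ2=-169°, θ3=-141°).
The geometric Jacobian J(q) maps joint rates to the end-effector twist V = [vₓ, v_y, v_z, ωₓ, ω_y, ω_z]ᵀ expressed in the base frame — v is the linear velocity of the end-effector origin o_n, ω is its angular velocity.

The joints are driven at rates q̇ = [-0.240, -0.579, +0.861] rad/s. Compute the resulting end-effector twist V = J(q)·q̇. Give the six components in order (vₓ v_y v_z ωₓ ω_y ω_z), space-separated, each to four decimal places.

0.2528 0.0460 -0.0355 0.5306 -0.2840 0.6052

o_n = [-0.3339, -0.4762, -0.0030]
J₁: ẑ×o_n = [0.4762, -0.3339, 0.0000], ω = ẑ
J2: z=[-0.7193, 0.6947, 0.0000] o=[-0.4098, -0.4244, 0.0000] → [-0.0021, -0.0022, -0.0155, -0.7193, 0.6947, 0.0000]
J3: z=[0.1325, 0.1373, 0.9816] o=[-0.3007, -0.0522, -0.0668] → [0.4249, -0.0411, -0.0516, 0.1325, 0.1373, 0.9816]
V = J·q̇ = [0.2528, 0.0460, -0.0355, 0.5306, -0.2840, 0.6052]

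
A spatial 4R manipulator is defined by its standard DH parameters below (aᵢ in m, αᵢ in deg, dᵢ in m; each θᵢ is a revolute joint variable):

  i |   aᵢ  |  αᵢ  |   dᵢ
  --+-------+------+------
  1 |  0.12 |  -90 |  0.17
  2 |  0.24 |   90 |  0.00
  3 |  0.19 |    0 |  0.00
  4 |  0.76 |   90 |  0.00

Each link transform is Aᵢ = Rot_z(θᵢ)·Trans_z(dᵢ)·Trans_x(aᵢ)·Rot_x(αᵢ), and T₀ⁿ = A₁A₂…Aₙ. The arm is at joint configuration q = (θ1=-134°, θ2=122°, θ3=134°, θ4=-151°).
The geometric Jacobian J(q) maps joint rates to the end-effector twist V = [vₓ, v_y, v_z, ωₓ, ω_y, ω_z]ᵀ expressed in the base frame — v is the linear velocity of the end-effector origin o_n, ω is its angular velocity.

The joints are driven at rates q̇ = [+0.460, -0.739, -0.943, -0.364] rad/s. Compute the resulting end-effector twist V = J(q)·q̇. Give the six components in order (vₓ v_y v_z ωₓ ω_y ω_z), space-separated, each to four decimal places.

o_n = [0.1624, 0.2913, -0.5380]
J₁: ẑ×o_n = [-0.2913, 0.1624, 0.0000], ω = ẑ
J2: z=[0.7193, -0.6947, 0.0000] o=[-0.0834, -0.0863, 0.1700] → [0.4918, 0.5093, 0.4424, 0.7193, -0.6947, 0.0000]
J3: z=[-0.5891, -0.6100, -0.5299] o=[0.0050, 0.0052, -0.0335] → [0.4594, -0.3806, -0.0725, -0.5891, -0.6100, -0.5299]
J4: z=[-0.5891, -0.6100, -0.5299] o=[0.0547, -0.1401, 0.0784] → [0.6046, -0.4202, -0.1884, -0.5891, -0.6100, -0.5299]
V = J·q̇ = [-1.1507, 0.2102, -0.1899, 0.2384, 1.3107, 1.1526]

-1.1507 0.2102 -0.1899 0.2384 1.3107 1.1526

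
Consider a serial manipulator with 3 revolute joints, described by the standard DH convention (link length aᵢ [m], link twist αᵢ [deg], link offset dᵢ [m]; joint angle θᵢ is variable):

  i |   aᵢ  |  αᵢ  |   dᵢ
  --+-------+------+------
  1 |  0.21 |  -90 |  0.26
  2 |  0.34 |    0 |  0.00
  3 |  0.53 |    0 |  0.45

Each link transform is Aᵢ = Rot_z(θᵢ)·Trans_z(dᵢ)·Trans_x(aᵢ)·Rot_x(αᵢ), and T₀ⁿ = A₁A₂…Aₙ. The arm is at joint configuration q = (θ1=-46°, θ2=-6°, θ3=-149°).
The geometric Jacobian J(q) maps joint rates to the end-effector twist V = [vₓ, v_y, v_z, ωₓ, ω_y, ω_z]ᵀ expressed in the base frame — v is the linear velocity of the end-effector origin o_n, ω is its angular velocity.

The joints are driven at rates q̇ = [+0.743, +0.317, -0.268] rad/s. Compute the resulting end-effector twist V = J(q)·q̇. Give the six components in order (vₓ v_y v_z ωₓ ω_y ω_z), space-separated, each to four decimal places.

-0.1806 0.2595 -0.0837 0.0352 0.0340 0.7430

o_n = [0.3708, 0.2638, 0.5195]
J₁: ẑ×o_n = [-0.2638, 0.3708, 0.0000], ω = ẑ
J2: z=[0.7193, 0.6947, 0.0000] o=[0.1459, -0.1511, 0.2600] → [0.1803, -0.1867, 0.1422, 0.7193, 0.6947, 0.0000]
J3: z=[0.7193, 0.6947, 0.0000] o=[0.3808, -0.3943, 0.2955] → [0.1556, -0.1611, 0.4803, 0.7193, 0.6947, 0.0000]
V = J·q̇ = [-0.1806, 0.2595, -0.0837, 0.0352, 0.0340, 0.7430]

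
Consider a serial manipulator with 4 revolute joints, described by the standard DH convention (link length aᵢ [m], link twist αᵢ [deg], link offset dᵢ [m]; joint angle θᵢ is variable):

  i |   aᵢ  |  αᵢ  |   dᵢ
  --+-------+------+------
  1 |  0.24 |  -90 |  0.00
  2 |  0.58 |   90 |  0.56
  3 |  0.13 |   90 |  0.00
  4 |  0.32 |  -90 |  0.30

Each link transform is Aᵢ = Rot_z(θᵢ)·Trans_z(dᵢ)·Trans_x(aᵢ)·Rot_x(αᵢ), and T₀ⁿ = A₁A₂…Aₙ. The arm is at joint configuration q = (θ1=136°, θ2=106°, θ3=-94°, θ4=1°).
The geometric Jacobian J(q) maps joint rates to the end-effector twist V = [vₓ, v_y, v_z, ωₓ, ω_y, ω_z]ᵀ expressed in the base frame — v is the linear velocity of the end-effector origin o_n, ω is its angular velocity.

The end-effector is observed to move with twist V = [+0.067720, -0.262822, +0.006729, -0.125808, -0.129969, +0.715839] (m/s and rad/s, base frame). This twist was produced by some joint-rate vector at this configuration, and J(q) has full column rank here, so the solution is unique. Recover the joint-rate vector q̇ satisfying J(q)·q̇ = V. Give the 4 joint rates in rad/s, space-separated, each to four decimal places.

o_n = [-0.2188, 0.0277, -0.2412]
J₁: ẑ×o_n = [-0.0277, -0.2188, 0.0000], ω = ẑ
J2: z=[-0.6947, -0.7193, 0.0000] o=[-0.1726, 0.1667, 0.0000] → [0.1735, -0.1676, 0.0634, -0.6947, -0.7193, 0.0000]
J3: z=[-0.6915, 0.6677, -0.2756] o=[-0.4466, -0.3472, -0.5575] → [0.3145, 0.1559, -0.4114, -0.6915, 0.6677, -0.2756]
J4: z=[-0.2463, 0.1408, 0.9589] o=[-0.3584, -0.2521, -0.5488] → [-0.2250, 0.2096, -0.0886, -0.2463, 0.1408, 0.9589]
q̇ = J⁺·V = [0.9110, 0.1940, 0.0540, -0.1880]

0.9110 0.1940 0.0540 -0.1880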